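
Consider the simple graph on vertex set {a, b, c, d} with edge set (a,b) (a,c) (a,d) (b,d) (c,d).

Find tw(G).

A width-2 tree decomposition is:
Bags: B1 = {a, b, d}  B2 = {a, c, d}
Tree: B1–B2
Every bag has size at most 3, so the width is 3 − 1 = 2 and tw(G) ≤ 2. For the lower bound, the 3 vertices {a, c, d} are pairwise adjacent, and any tree decomposition puts a clique entirely inside one bag — forcing width ≥ 2. Combining the bounds, tw(G) = 2.

2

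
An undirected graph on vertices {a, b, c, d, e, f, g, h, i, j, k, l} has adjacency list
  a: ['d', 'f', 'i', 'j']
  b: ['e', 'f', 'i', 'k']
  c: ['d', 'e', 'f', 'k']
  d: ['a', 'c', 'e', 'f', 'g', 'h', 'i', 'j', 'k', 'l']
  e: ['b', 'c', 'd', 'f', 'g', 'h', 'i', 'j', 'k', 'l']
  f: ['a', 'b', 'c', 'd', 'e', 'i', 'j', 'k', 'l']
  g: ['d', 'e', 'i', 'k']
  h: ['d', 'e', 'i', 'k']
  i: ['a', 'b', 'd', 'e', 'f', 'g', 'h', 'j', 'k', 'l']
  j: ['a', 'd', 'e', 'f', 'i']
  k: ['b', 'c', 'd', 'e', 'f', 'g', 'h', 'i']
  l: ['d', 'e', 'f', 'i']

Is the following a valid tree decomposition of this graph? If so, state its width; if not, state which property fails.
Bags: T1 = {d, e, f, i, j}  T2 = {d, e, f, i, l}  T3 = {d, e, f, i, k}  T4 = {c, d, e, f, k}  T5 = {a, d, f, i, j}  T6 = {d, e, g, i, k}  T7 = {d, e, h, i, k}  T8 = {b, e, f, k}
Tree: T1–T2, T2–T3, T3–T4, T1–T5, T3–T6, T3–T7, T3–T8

A tree decomposition must satisfy three properties: every vertex lies in some bag; for every edge, both endpoints lie together in some bag; and for every vertex, the bags containing it form a connected subtree. Here edge (i,b) lies in no bag, so the decomposition is invalid.

No — edge (i,b) lies in no bag.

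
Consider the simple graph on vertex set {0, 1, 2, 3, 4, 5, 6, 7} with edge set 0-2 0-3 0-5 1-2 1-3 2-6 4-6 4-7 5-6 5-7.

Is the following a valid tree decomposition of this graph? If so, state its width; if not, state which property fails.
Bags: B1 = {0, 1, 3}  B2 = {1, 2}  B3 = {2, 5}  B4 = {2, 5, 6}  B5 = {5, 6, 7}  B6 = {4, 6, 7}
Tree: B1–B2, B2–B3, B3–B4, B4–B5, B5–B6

A tree decomposition must satisfy three properties: every vertex lies in some bag; for every edge, both endpoints lie together in some bag; and for every vertex, the bags containing it form a connected subtree. Here edge (0,2) lies in no bag, so the decomposition is invalid.

No — edge (0,2) lies in no bag.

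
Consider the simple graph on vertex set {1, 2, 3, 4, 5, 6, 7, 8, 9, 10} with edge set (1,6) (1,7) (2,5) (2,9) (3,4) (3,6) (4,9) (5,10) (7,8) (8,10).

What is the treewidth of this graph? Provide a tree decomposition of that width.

Treewidth 2.
One such decomposition:
Bags: B1 = {3, 4, 9}  B2 = {3, 6, 9}  B3 = {1, 6, 9}  B4 = {1, 7, 9}  B5 = {7, 8, 9}  B6 = {8, 9, 10}  B7 = {5, 9, 10}  B8 = {2, 5, 9}
Tree: B1–B2, B2–B3, B3–B4, B4–B5, B5–B6, B6–B7, B7–B8

Each bag holds 3 vertices, so the decomposition has width 2, which upper-bounds the treewidth. For the lower bound, G contains the cycle 9–4–3–6–1–7–8–10–5–2–9, so G is not a forest; only forests have treewidth ≤ 1, hence tw(G) ≥ 2. Hence tw(G) = 2 exactly.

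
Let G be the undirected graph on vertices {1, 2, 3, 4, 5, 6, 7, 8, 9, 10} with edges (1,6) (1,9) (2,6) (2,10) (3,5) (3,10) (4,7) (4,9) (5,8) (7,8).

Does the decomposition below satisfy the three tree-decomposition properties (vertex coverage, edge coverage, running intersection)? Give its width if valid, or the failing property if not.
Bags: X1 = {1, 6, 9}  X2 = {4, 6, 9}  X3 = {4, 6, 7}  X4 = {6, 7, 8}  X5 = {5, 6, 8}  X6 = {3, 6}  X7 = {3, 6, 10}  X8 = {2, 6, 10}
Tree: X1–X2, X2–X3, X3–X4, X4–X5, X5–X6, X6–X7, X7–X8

No — edge (5,3) lies in no bag.

A tree decomposition must satisfy three properties: every vertex lies in some bag; for every edge, both endpoints lie together in some bag; and for every vertex, the bags containing it form a connected subtree. Here edge (5,3) lies in no bag, so the decomposition is invalid.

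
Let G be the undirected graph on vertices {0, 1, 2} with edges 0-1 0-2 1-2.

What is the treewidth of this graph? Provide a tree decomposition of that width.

Treewidth 2.
One such decomposition:
Bags: B1 = {0, 1, 2}
Tree: (single bag)

With just one bag of size 3, the width is 3 − 1 = 2, so tw(G) ≤ 2. Conversely, {0, 1, 2} is a clique of size 3, and the vertices of any clique must share a bag in every tree decomposition; so some bag has ≥ 3 vertices and tw(G) ≥ 2. Therefore the treewidth is 2.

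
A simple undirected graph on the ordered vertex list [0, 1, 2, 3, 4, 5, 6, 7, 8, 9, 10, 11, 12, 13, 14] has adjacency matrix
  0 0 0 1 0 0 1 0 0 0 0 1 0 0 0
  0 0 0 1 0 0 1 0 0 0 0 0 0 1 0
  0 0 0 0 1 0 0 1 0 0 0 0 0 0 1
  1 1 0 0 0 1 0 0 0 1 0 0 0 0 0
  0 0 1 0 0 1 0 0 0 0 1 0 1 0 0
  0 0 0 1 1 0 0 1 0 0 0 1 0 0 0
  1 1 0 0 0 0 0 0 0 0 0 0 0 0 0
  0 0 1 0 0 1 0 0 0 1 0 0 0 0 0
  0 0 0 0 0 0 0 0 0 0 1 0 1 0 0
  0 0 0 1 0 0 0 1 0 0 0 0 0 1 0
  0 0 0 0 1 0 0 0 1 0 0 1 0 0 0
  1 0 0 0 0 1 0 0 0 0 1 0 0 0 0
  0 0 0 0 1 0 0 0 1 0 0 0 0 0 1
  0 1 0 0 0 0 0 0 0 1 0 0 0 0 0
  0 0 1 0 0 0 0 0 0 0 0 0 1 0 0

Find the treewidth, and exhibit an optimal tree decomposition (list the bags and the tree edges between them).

Treewidth 3.
Bags: B1 = {0, 1, 6, 13}  B2 = {0, 1, 3, 13}  B3 = {0, 3, 9, 13}  B4 = {0, 3, 9, 11}  B5 = {3, 5, 9, 11}  B6 = {5, 7, 9, 11}  B7 = {5, 7, 10, 11}  B8 = {4, 5, 7, 10}  B9 = {2, 4, 7, 10}  B10 = {2, 4, 8, 10}  B11 = {2, 4, 8, 12}  B12 = {2, 8, 12, 14}
Tree: B1–B2, B2–B3, B3–B4, B4–B5, B5–B6, B6–B7, B7–B8, B8–B9, B9–B10, B10–B11, B11–B12

The largest bag has 4 vertices, giving width 3; this decomposition certifies tw(G) ≤ 3. For the lower bound: the 4 vertex sets {1,6,13}, {0}, {3}, {5,7,9,11} are disjoint, each induces a connected subgraph, and every pair is joined by at least one edge of G. Contracting each set to a single vertex therefore yields K_{4} as a minor, and since treewidth is minor-monotone, tw(G) ≥ tw(K_{4}) = 3. Therefore the treewidth is 3.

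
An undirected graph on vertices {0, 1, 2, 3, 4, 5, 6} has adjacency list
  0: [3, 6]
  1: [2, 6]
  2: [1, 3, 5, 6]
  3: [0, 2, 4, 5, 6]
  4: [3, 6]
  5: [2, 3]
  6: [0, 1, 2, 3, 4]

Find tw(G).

A width-2 tree decomposition is:
Bags: B1 = {2, 3, 6}  B2 = {2, 3, 5}  B3 = {0, 3, 6}  B4 = {1, 2, 6}  B5 = {3, 4, 6}
Tree: B1–B2, B1–B3, B1–B4, B3–B5
The largest bag has 3 vertices, giving width 2; this decomposition certifies tw(G) ≤ 2. Conversely, {1, 2, 6} is a clique of size 3, and the vertices of any clique must share a bag in every tree decomposition; so some bag has ≥ 3 vertices and tw(G) ≥ 2. Therefore the treewidth is 2.

2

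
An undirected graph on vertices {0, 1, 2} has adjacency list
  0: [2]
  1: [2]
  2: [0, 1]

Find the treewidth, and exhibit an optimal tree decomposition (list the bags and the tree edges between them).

Each bag holds 2 vertices, so the decomposition has width 1, which upper-bounds the treewidth. Since G has at least one edge (e.g. 1–2), it is not an edgeless graph, so tw(G) ≥ 1. Therefore the treewidth is 1.

Treewidth 1.
One such decomposition:
Bags: B1 = {1, 2}  B2 = {0, 2}
Tree: B1–B2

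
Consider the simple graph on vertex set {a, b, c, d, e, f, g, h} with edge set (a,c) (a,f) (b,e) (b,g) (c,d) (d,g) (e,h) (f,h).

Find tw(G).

2

A width-2 tree decomposition is:
Bags: B1 = {b, d, g}  B2 = {b, c, d}  B3 = {a, b, c}  B4 = {a, b, f}  B5 = {b, f, h}  B6 = {b, e, h}
Tree: B1–B2, B2–B3, B3–B4, B4–B5, B5–B6
Each bag holds 3 vertices, so the decomposition has width 2, which upper-bounds the treewidth. Since b–g–d–c–a–f–h–e–b is a cycle in G, G is not acyclic. Forests are exactly the graphs of treewidth ≤ 1, so tw(G) ≥ 2. Hence tw(G) = 2 exactly.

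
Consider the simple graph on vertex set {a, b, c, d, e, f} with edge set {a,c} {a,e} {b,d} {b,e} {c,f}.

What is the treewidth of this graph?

A width-1 tree decomposition is:
Bags: B1 = {c, f}  B2 = {a, c}  B3 = {a, e}  B4 = {b, e}  B5 = {b, d}
Tree: B1–B2, B2–B3, B3–B4, B4–B5
Every bag has size at most 2, so the width is 2 − 1 = 1 and tw(G) ≤ 1. Since G has at least one edge (e.g. f–c), it is not an edgeless graph, so tw(G) ≥ 1. Therefore the treewidth is 1.

1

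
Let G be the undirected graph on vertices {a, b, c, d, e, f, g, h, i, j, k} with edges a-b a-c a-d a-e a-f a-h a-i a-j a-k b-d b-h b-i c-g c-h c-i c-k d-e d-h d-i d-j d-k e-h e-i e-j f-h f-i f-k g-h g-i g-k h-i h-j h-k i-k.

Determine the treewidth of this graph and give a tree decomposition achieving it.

Every bag has size at most 5, so the width is 5 − 1 = 4 and tw(G) ≤ 4. For the lower bound, the 5 vertices {a, d, e, h, j} are pairwise adjacent, and any tree decomposition puts a clique entirely inside one bag — forcing width ≥ 4. Combining the bounds, tw(G) = 4.

Treewidth 4.
One such decomposition:
Bags: B1 = {c, g, h, i, k}  B2 = {a, c, h, i, k}  B3 = {a, d, h, i, k}  B4 = {a, d, e, h, i}  B5 = {a, f, h, i, k}  B6 = {a, b, d, h, i}  B7 = {a, d, e, h, j}
Tree: B1–B2, B2–B3, B3–B4, B2–B5, B4–B6, B4–B7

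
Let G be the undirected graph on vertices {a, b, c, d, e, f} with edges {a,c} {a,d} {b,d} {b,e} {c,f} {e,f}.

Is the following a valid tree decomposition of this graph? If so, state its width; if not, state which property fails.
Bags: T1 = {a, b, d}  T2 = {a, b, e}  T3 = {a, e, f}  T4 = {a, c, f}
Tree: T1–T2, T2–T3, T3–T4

Yes; width 2.

Vertex coverage: the bags together contain {a, b, c, d, e, f}, the full vertex set. Edge coverage: each edge of G has both endpoints in at least one bag. Running intersection: for every vertex, the bags containing it form a connected subtree. All three properties hold, so this is a valid tree decomposition of width max|bag| − 1 = 2, and hence tw(G) ≤ 2.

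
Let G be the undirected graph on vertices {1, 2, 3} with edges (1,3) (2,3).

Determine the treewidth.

A width-1 tree decomposition is:
Bags: B1 = {1, 3}  B2 = {2, 3}
Tree: B1–B2
Every bag has size at most 2, so the width is 2 − 1 = 1 and tw(G) ≤ 1. G has an edge, so its treewidth is at least 1. The upper and lower bounds meet at 1, so that is the treewidth.

1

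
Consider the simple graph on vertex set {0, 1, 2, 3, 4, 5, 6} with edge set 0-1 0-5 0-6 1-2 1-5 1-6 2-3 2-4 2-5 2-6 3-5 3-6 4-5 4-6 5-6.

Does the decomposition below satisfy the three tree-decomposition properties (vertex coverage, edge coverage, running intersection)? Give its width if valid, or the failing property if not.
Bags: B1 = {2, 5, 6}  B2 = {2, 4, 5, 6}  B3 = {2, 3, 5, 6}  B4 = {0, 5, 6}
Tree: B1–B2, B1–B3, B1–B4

A tree decomposition must satisfy three properties: every vertex lies in some bag; for every edge, both endpoints lie together in some bag; and for every vertex, the bags containing it form a connected subtree. Here vertex 1 appears in no bag, so the decomposition is invalid.

No — vertex 1 appears in no bag.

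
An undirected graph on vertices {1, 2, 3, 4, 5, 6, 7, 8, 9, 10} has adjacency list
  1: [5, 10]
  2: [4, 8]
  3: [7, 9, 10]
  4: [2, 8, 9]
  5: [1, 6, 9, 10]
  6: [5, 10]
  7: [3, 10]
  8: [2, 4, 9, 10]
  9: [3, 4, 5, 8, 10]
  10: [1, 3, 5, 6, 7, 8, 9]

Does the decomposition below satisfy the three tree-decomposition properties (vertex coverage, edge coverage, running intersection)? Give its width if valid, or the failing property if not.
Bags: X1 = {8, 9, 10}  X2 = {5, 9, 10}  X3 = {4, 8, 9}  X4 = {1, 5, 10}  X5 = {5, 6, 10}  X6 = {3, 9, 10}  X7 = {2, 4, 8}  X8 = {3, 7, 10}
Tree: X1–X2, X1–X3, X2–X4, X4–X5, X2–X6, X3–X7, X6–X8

Yes; width 2.

Vertex coverage: the bags together contain {1, 2, 3, 4, 5, 6, 7, 8, 9, 10}, the full vertex set. Edge coverage: each edge of G has both endpoints in at least one bag. Running intersection: for every vertex, the bags containing it form a connected subtree. All three properties hold, so this is a valid tree decomposition of width max|bag| − 1 = 2, and hence tw(G) ≤ 2.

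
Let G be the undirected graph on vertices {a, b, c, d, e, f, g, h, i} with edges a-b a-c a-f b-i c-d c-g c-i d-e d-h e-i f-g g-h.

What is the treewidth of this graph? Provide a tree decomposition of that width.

Every bag has size at most 4, so the width is 4 − 1 = 3 and tw(G) ≤ 3. For the lower bound: the 4 vertex sets {a,b,f}, {g}, {c}, {d,e,h,i} are disjoint, each induces a connected subgraph, and every pair is joined by at least one edge of G. Contracting each set to a single vertex therefore yields K_{4} as a minor, and since treewidth is minor-monotone, tw(G) ≥ tw(K_{4}) = 3. Therefore the treewidth is 3.

Treewidth 3.
Bags: B1 = {a, b, f, g}  B2 = {a, b, c, g}  B3 = {b, c, g, i}  B4 = {c, g, h, i}  B5 = {c, d, h, i}  B6 = {d, e, h, i}
Tree: B1–B2, B2–B3, B3–B4, B4–B5, B5–B6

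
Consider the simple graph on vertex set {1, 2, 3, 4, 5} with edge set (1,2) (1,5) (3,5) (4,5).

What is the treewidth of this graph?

1

A width-1 tree decomposition is:
Bags: B1 = {3, 5}  B2 = {1, 5}  B3 = {1, 2}  B4 = {4, 5}
Tree: B1–B2, B2–B3, B1–B4
The largest bag has 2 vertices, giving width 1; this decomposition certifies tw(G) ≤ 1. G has an edge, so its treewidth is at least 1. The upper and lower bounds meet at 1, so that is the treewidth.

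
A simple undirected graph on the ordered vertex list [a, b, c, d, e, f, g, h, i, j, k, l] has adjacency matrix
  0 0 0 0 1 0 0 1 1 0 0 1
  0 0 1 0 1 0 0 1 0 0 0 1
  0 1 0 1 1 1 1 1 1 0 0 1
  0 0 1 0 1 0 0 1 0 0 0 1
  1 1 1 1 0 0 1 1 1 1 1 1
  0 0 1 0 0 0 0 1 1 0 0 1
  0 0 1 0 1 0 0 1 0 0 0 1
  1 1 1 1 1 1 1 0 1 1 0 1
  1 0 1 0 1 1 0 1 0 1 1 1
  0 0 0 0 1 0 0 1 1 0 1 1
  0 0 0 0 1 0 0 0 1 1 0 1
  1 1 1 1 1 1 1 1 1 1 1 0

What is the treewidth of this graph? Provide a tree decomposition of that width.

Treewidth 4.
One such decomposition:
Bags: B1 = {c, e, h, i, l}  B2 = {a, e, h, i, l}  B3 = {e, h, i, j, l}  B4 = {c, f, h, i, l}  B5 = {c, d, e, h, l}  B6 = {e, i, j, k, l}  B7 = {b, c, e, h, l}  B8 = {c, e, g, h, l}
Tree: B1–B2, B1–B3, B1–B4, B1–B5, B3–B6, B1–B7, B5–B8

Every bag has size at most 5, so the width is 5 − 1 = 4 and tw(G) ≤ 4. On the other hand G contains the 5-clique {e, h, i, j, l}. A clique must lie in a single bag of any decomposition, so no decomposition can have width below 4. Combining the bounds, tw(G) = 4.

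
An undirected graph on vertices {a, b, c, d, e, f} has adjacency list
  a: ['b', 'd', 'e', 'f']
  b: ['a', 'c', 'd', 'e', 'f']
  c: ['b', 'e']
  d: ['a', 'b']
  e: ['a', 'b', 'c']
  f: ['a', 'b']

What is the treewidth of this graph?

A width-2 tree decomposition is:
Bags: B1 = {a, b, f}  B2 = {a, b, e}  B3 = {a, b, d}  B4 = {b, c, e}
Tree: B1–B2, B2–B3, B2–B4
Each bag holds 3 vertices, so the decomposition has width 2, which upper-bounds the treewidth. Conversely, {b, c, e} is a clique of size 3, and the vertices of any clique must share a bag in every tree decomposition; so some bag has ≥ 3 vertices and tw(G) ≥ 2. Hence tw(G) = 2 exactly.

2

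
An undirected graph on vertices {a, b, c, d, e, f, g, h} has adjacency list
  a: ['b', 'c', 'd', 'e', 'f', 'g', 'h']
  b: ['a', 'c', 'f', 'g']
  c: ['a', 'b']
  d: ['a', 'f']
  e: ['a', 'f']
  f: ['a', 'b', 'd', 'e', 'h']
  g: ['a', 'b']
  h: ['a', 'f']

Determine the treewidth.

2

A width-2 tree decomposition is:
Bags: B1 = {a, f, h}  B2 = {a, d, f}  B3 = {a, b, f}  B4 = {a, e, f}  B5 = {a, b, g}  B6 = {a, b, c}
Tree: B1–B2, B1–B3, B1–B4, B3–B5, B5–B6
Every bag has size at most 3, so the width is 3 − 1 = 2 and tw(G) ≤ 2. Conversely, {a, b, g} is a clique of size 3, and the vertices of any clique must share a bag in every tree decomposition; so some bag has ≥ 3 vertices and tw(G) ≥ 2. Hence tw(G) = 2 exactly.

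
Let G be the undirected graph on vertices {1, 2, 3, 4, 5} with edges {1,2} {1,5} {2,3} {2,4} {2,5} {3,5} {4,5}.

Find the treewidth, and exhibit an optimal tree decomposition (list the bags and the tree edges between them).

Treewidth 2.
One optimal decomposition is:
Bags: B1 = {2, 4, 5}  B2 = {2, 3, 5}  B3 = {1, 2, 5}
Tree: B1–B2, B2–B3

Every bag has size at most 3, so the width is 3 − 1 = 2 and tw(G) ≤ 2. Conversely, {1, 2, 5} is a clique of size 3, and the vertices of any clique must share a bag in every tree decomposition; so some bag has ≥ 3 vertices and tw(G) ≥ 2. Hence tw(G) = 2 exactly.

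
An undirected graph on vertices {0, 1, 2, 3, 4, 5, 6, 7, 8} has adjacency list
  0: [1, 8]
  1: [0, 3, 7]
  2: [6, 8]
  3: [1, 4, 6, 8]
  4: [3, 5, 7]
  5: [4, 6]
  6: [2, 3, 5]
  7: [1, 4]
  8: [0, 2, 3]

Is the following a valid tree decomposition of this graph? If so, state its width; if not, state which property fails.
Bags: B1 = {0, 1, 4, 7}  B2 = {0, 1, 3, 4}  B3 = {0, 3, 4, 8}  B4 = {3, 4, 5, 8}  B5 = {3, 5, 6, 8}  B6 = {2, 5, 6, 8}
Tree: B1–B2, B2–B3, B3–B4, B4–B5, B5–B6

Yes; width 3.

Checking the three conditions: (i) the bags cover all of {0, 1, 2, 3, 4, 5, 6, 7, 8}; (ii) for each edge, some bag contains both endpoints; (iii) the bags containing any fixed vertex form a subtree. All hold, so the decomposition is valid with width 4 − 1 = 3.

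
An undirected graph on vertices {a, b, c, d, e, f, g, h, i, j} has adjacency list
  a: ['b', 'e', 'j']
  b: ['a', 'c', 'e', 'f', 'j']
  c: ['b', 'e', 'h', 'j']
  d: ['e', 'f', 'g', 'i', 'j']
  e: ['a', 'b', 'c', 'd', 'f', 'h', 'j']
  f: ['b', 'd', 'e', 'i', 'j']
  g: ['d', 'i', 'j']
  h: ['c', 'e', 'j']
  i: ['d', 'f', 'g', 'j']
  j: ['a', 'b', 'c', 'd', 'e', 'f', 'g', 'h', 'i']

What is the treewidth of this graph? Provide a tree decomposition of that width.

Each bag holds 4 vertices, so the decomposition has width 3, which upper-bounds the treewidth. On the other hand G contains the 4-clique {d, g, i, j}. A clique must lie in a single bag of any decomposition, so no decomposition can have width below 3. Combining the bounds, tw(G) = 3.

Treewidth 3.
Bags: B1 = {d, f, i, j}  B2 = {d, e, f, j}  B3 = {b, e, f, j}  B4 = {a, b, e, j}  B5 = {b, c, e, j}  B6 = {c, e, h, j}  B7 = {d, g, i, j}
Tree: B1–B2, B2–B3, B3–B4, B3–B5, B5–B6, B1–B7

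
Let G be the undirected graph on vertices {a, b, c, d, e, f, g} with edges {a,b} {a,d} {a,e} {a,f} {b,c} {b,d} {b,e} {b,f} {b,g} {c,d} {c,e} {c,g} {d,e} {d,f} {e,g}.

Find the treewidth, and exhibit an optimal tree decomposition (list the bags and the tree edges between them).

Treewidth 3.
One optimal decomposition is:
Bags: B1 = {b, c, d, e}  B2 = {a, b, d, e}  B3 = {a, b, d, f}  B4 = {b, c, e, g}
Tree: B1–B2, B2–B3, B1–B4

Each bag holds 4 vertices, so the decomposition has width 3, which upper-bounds the treewidth. Conversely, {b, c, d, e} is a clique of size 4, and the vertices of any clique must share a bag in every tree decomposition; so some bag has ≥ 4 vertices and tw(G) ≥ 3. Hence tw(G) = 3 exactly.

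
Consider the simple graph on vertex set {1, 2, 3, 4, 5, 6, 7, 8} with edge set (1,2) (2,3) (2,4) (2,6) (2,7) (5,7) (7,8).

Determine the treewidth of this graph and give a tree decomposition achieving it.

Treewidth 1.
Bags: B1 = {2, 7}  B2 = {5, 7}  B3 = {1, 2}  B4 = {7, 8}  B5 = {2, 6}  B6 = {2, 4}  B7 = {2, 3}
Tree: B1–B2, B1–B3, B2–B4, B3–B5, B3–B6, B3–B7

The largest bag has 2 vertices, giving width 1; this decomposition certifies tw(G) ≤ 1. Any graph with an edge has treewidth ≥ 1, and G has the edge 7–2. Combining the bounds, tw(G) = 1.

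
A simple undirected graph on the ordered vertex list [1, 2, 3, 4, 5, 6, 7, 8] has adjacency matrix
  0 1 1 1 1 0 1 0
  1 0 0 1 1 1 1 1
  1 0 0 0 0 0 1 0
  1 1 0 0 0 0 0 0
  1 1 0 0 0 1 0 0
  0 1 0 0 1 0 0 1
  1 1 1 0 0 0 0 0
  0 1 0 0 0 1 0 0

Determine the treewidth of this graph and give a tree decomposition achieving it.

Treewidth 2.
Bags: B1 = {2, 5, 6}  B2 = {1, 2, 5}  B3 = {1, 2, 7}  B4 = {1, 3, 7}  B5 = {1, 2, 4}  B6 = {2, 6, 8}
Tree: B1–B2, B2–B3, B3–B4, B3–B5, B1–B6

Every bag has size at most 3, so the width is 3 − 1 = 2 and tw(G) ≤ 2. On the other hand G contains the 3-clique {2, 6, 8}. A clique must lie in a single bag of any decomposition, so no decomposition can have width below 2. Therefore the treewidth is 2.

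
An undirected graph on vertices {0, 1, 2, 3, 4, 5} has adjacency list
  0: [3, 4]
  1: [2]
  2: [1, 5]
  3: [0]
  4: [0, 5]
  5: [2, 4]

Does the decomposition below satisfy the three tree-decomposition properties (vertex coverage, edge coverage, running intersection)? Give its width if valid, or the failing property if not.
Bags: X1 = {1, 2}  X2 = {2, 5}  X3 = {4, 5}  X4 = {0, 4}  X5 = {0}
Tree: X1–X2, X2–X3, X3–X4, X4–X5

A tree decomposition must satisfy three properties: every vertex lies in some bag; for every edge, both endpoints lie together in some bag; and for every vertex, the bags containing it form a connected subtree. Here vertex 3 appears in no bag, so the decomposition is invalid.

No — vertex 3 appears in no bag.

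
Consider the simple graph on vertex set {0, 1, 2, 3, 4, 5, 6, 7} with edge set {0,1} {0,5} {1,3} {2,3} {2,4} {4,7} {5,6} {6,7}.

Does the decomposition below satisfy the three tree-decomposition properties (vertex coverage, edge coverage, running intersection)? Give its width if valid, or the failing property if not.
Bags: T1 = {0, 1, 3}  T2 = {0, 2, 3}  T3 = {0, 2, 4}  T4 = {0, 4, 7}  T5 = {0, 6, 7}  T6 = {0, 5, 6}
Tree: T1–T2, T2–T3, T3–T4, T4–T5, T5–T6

Vertex coverage: the bags together contain {0, 1, 2, 3, 4, 5, 6, 7}, the full vertex set. Edge coverage: each edge of G has both endpoints in at least one bag. Running intersection: for every vertex, the bags containing it form a connected subtree. All three properties hold, so this is a valid tree decomposition of width max|bag| − 1 = 2, and hence tw(G) ≤ 2.

Yes; width 2.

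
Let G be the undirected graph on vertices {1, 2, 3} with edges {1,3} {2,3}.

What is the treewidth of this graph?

1

A width-1 tree decomposition is:
Bags: B1 = {1, 3}  B2 = {2, 3}
Tree: B1–B2
Every bag has size at most 2, so the width is 2 − 1 = 1 and tw(G) ≤ 1. Since G has at least one edge (e.g. 3–1), it is not an edgeless graph, so tw(G) ≥ 1. Therefore the treewidth is 1.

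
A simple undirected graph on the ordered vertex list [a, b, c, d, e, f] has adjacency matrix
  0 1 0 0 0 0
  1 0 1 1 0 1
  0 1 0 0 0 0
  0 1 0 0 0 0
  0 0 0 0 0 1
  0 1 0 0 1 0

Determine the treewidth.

1

A width-1 tree decomposition is:
Bags: B1 = {b, d}  B2 = {b, f}  B3 = {e, f}  B4 = {a, b}  B5 = {b, c}
Tree: B1–B2, B2–B3, B2–B4, B2–B5
The largest bag has 2 vertices, giving width 1; this decomposition certifies tw(G) ≤ 1. Any graph with an edge has treewidth ≥ 1, and G has the edge d–b. The upper and lower bounds meet at 1, so that is the treewidth.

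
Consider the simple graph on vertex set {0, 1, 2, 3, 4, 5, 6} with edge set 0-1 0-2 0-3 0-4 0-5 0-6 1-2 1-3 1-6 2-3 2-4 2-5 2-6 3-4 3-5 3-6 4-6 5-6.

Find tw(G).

A width-4 tree decomposition is:
Bags: B1 = {0, 2, 3, 5, 6}  B2 = {0, 2, 3, 4, 6}  B3 = {0, 1, 2, 3, 6}
Tree: B1–B2, B1–B3
Every bag has size at most 5, so the width is 5 − 1 = 4 and tw(G) ≤ 4. For the lower bound, the 5 vertices {0, 1, 2, 3, 6} are pairwise adjacent, and any tree decomposition puts a clique entirely inside one bag — forcing width ≥ 4. Therefore the treewidth is 4.

4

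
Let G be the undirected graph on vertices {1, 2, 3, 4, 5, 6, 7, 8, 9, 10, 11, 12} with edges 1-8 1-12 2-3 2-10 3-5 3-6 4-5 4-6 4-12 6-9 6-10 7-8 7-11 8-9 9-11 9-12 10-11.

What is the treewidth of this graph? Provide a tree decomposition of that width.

Each bag holds 4 vertices, so the decomposition has width 3, which upper-bounds the treewidth. For the lower bound: the 4 vertex sets {1,7,8}, {12}, {9}, {4,6,10,11} are disjoint, each induces a connected subgraph, and every pair is joined by at least one edge of G. Contracting each set to a single vertex therefore yields K_{4} as a minor, and since treewidth is minor-monotone, tw(G) ≥ tw(K_{4}) = 3. The upper and lower bounds meet at 3, so that is the treewidth.

Treewidth 3.
Bags: B1 = {1, 7, 8, 12}  B2 = {7, 8, 9, 12}  B3 = {7, 9, 11, 12}  B4 = {4, 9, 11, 12}  B5 = {4, 6, 9, 11}  B6 = {4, 6, 10, 11}  B7 = {4, 5, 6, 10}  B8 = {3, 5, 6, 10}  B9 = {2, 3, 5, 10}
Tree: B1–B2, B2–B3, B3–B4, B4–B5, B5–B6, B6–B7, B7–B8, B8–B9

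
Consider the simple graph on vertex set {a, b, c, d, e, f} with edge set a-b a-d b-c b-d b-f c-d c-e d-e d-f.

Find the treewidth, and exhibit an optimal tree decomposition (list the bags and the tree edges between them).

Every bag has size at most 3, so the width is 3 − 1 = 2 and tw(G) ≤ 2. Conversely, {c, d, e} is a clique of size 3, and the vertices of any clique must share a bag in every tree decomposition; so some bag has ≥ 3 vertices and tw(G) ≥ 2. Therefore the treewidth is 2.

Treewidth 2.
One such decomposition:
Bags: B1 = {b, c, d}  B2 = {b, d, f}  B3 = {a, b, d}  B4 = {c, d, e}
Tree: B1–B2, B2–B3, B1–B4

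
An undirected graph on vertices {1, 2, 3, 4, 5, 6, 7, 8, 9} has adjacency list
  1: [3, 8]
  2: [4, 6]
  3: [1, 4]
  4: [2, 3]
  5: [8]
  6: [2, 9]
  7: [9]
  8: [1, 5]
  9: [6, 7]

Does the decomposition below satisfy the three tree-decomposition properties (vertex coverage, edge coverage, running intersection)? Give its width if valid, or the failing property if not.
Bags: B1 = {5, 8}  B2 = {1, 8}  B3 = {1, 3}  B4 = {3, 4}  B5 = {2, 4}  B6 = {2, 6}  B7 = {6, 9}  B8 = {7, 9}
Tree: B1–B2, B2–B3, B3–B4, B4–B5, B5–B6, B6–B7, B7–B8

Yes; width 1.

Every vertex of G appears in some bag (union = {1, 2, 3, 4, 5, 6, 7, 8, 9}); every edge is covered by a bag; and for each vertex v the set of bags containing v is connected in the bag tree. The decomposition is therefore valid. The largest bag has 2 vertices, so the width is 1.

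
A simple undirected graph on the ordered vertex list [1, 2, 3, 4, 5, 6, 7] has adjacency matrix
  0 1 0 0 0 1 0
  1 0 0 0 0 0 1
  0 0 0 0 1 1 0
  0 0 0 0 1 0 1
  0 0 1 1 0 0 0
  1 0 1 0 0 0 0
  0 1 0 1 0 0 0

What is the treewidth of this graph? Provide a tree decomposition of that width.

Treewidth 2.
One optimal decomposition is:
Bags: B1 = {2, 4, 7}  B2 = {1, 2, 4}  B3 = {1, 4, 6}  B4 = {3, 4, 6}  B5 = {3, 4, 5}
Tree: B1–B2, B2–B3, B3–B4, B4–B5

The largest bag has 3 vertices, giving width 2; this decomposition certifies tw(G) ≤ 2. Since 4–7–2–1–6–3–5–4 is a cycle in G, G is not acyclic. Forests are exactly the graphs of treewidth ≤ 1, so tw(G) ≥ 2. The upper and lower bounds meet at 2, so that is the treewidth.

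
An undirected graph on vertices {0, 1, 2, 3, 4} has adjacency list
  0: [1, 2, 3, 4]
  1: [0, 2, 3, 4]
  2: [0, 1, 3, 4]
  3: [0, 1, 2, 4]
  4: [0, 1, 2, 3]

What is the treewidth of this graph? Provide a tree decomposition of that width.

With just one bag of size 5, the width is 5 − 1 = 4, so tw(G) ≤ 4. On the other hand G contains the 5-clique {0, 1, 2, 3, 4}. A clique must lie in a single bag of any decomposition, so no decomposition can have width below 4. Hence tw(G) = 4 exactly.

Treewidth 4.
One such decomposition:
Bags: B1 = {0, 1, 2, 3, 4}
Tree: (single bag)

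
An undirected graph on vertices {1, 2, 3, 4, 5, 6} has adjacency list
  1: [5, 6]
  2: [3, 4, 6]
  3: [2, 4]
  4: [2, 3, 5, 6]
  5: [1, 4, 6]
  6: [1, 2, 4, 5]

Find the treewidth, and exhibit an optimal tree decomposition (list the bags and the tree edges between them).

Every bag has size at most 3, so the width is 3 − 1 = 2 and tw(G) ≤ 2. On the other hand G contains the 3-clique {1, 5, 6}. A clique must lie in a single bag of any decomposition, so no decomposition can have width below 2. Combining the bounds, tw(G) = 2.

Treewidth 2.
One optimal decomposition is:
Bags: B1 = {2, 3, 4}  B2 = {2, 4, 6}  B3 = {4, 5, 6}  B4 = {1, 5, 6}
Tree: B1–B2, B2–B3, B3–B4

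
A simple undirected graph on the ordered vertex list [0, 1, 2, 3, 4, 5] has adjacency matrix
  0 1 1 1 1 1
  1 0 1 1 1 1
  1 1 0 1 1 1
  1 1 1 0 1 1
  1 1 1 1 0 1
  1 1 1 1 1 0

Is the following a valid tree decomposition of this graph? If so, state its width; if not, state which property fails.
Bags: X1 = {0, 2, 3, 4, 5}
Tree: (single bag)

No — vertex 1 appears in no bag.

A tree decomposition must satisfy three properties: every vertex lies in some bag; for every edge, both endpoints lie together in some bag; and for every vertex, the bags containing it form a connected subtree. Here vertex 1 appears in no bag, so the decomposition is invalid.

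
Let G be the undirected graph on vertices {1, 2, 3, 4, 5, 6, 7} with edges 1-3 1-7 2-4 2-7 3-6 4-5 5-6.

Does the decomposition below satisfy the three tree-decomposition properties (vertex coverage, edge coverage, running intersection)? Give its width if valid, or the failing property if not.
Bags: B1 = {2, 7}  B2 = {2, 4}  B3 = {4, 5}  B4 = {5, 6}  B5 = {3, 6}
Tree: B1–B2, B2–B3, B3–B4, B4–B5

A tree decomposition must satisfy three properties: every vertex lies in some bag; for every edge, both endpoints lie together in some bag; and for every vertex, the bags containing it form a connected subtree. Here vertex 1 appears in no bag, so the decomposition is invalid.

No — vertex 1 appears in no bag.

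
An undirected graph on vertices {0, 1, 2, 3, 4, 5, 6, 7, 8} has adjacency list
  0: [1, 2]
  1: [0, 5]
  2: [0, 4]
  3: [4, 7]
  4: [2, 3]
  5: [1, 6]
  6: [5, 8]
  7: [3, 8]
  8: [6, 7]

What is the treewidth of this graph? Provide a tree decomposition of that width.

Each bag holds 3 vertices, so the decomposition has width 2, which upper-bounds the treewidth. For the lower bound, G contains the cycle 6–5–1–0–2–4–3–7–8–6, so G is not a forest; only forests have treewidth ≤ 1, hence tw(G) ≥ 2. The upper and lower bounds meet at 2, so that is the treewidth.

Treewidth 2.
One such decomposition:
Bags: B1 = {1, 5, 6}  B2 = {0, 1, 6}  B3 = {0, 2, 6}  B4 = {2, 4, 6}  B5 = {3, 4, 6}  B6 = {3, 6, 7}  B7 = {6, 7, 8}
Tree: B1–B2, B2–B3, B3–B4, B4–B5, B5–B6, B6–B7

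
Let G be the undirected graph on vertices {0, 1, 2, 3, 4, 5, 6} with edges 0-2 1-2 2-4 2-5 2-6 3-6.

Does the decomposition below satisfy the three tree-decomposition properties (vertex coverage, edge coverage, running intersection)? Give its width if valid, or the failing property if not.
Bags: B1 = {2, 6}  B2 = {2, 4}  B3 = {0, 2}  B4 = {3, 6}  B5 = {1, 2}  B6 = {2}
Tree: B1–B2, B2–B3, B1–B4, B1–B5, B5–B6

No — vertex 5 appears in no bag.

A tree decomposition must satisfy three properties: every vertex lies in some bag; for every edge, both endpoints lie together in some bag; and for every vertex, the bags containing it form a connected subtree. Here vertex 5 appears in no bag, so the decomposition is invalid.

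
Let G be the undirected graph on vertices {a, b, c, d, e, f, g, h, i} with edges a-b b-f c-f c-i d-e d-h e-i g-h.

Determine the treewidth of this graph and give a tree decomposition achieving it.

Each bag holds 2 vertices, so the decomposition has width 1, which upper-bounds the treewidth. G has an edge, so its treewidth is at least 1. Hence tw(G) = 1 exactly.

Treewidth 1.
One optimal decomposition is:
Bags: B1 = {a, b}  B2 = {b, f}  B3 = {c, f}  B4 = {c, i}  B5 = {e, i}  B6 = {d, e}  B7 = {d, h}  B8 = {g, h}
Tree: B1–B2, B2–B3, B3–B4, B4–B5, B5–B6, B6–B7, B7–B8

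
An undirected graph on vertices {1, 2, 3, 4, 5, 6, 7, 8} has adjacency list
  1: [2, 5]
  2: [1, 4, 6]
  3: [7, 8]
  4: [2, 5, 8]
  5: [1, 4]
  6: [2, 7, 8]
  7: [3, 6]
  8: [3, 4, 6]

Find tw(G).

2

A width-2 tree decomposition is:
Bags: B1 = {3, 6, 7}  B2 = {3, 6, 8}  B3 = {2, 6, 8}  B4 = {2, 4, 8}  B5 = {1, 2, 4}  B6 = {1, 4, 5}
Tree: B1–B2, B2–B3, B3–B4, B4–B5, B5–B6
The largest bag has 3 vertices, giving width 2; this decomposition certifies tw(G) ≤ 2. For the lower bound, G contains the cycle 7–3–8–6–7, so G is not a forest; only forests have treewidth ≤ 1, hence tw(G) ≥ 2. Hence tw(G) = 2 exactly.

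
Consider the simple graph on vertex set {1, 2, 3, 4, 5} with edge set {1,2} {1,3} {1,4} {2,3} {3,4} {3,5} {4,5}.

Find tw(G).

A width-2 tree decomposition is:
Bags: B1 = {1, 3, 4}  B2 = {1, 2, 3}  B3 = {3, 4, 5}
Tree: B1–B2, B1–B3
The largest bag has 3 vertices, giving width 2; this decomposition certifies tw(G) ≤ 2. On the other hand G contains the 3-clique {1, 2, 3}. A clique must lie in a single bag of any decomposition, so no decomposition can have width below 2. Hence tw(G) = 2 exactly.

2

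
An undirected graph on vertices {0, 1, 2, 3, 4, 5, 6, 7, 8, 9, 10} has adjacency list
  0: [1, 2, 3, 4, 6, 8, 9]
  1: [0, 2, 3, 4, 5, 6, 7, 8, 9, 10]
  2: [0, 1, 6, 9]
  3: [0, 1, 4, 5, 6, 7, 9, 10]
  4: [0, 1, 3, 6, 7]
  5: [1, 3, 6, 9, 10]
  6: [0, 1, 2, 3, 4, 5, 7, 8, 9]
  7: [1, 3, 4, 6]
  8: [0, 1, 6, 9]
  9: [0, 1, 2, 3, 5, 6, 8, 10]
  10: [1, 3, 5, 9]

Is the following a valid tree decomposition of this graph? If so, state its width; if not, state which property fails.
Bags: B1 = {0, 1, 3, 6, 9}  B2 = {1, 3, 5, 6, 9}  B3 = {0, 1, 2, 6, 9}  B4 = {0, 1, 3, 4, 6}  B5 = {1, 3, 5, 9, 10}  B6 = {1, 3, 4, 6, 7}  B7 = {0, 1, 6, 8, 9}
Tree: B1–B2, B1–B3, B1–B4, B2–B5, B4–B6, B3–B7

Yes; width 4.

Checking the three conditions: (i) the bags cover all of {0, 1, 2, 3, 4, 5, 6, 7, 8, 9, 10}; (ii) for each edge, some bag contains both endpoints; (iii) the bags containing any fixed vertex form a subtree. All hold, so the decomposition is valid with width 5 − 1 = 4.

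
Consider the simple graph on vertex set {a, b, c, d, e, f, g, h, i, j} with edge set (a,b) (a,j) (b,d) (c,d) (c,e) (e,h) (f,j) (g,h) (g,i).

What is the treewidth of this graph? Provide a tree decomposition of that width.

Treewidth 1.
One such decomposition:
Bags: B1 = {g, i}  B2 = {g, h}  B3 = {e, h}  B4 = {c, e}  B5 = {c, d}  B6 = {b, d}  B7 = {a, b}  B8 = {a, j}  B9 = {f, j}
Tree: B1–B2, B2–B3, B3–B4, B4–B5, B5–B6, B6–B7, B7–B8, B8–B9

Every bag has size at most 2, so the width is 2 − 1 = 1 and tw(G) ≤ 1. G has an edge, so its treewidth is at least 1. Combining the bounds, tw(G) = 1.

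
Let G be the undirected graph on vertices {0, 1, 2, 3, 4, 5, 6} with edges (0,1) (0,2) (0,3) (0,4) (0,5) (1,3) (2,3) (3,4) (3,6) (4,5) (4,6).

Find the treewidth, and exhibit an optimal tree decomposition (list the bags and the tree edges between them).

Treewidth 2.
One optimal decomposition is:
Bags: B1 = {0, 3, 4}  B2 = {0, 4, 5}  B3 = {0, 2, 3}  B4 = {0, 1, 3}  B5 = {3, 4, 6}
Tree: B1–B2, B1–B3, B1–B4, B1–B5

Every bag has size at most 3, so the width is 3 − 1 = 2 and tw(G) ≤ 2. On the other hand G contains the 3-clique {0, 1, 3}. A clique must lie in a single bag of any decomposition, so no decomposition can have width below 2. Hence tw(G) = 2 exactly.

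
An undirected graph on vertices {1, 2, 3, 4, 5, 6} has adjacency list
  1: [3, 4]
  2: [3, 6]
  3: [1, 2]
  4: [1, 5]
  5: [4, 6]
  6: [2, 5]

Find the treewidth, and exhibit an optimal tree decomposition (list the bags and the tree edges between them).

Treewidth 2.
One optimal decomposition is:
Bags: B1 = {1, 2, 3}  B2 = {1, 2, 4}  B3 = {2, 4, 5}  B4 = {2, 5, 6}
Tree: B1–B2, B2–B3, B3–B4

The largest bag has 3 vertices, giving width 2; this decomposition certifies tw(G) ≤ 2. Since 2–3–1–4–5–6–2 is a cycle in G, G is not acyclic. Forests are exactly the graphs of treewidth ≤ 1, so tw(G) ≥ 2. Hence tw(G) = 2 exactly.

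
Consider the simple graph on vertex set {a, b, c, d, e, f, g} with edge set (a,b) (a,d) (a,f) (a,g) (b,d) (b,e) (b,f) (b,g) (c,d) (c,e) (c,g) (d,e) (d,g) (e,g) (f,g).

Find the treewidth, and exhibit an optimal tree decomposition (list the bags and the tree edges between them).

The largest bag has 4 vertices, giving width 3; this decomposition certifies tw(G) ≤ 3. On the other hand G contains the 4-clique {c, d, e, g}. A clique must lie in a single bag of any decomposition, so no decomposition can have width below 3. The upper and lower bounds meet at 3, so that is the treewidth.

Treewidth 3.
One optimal decomposition is:
Bags: B1 = {b, d, e, g}  B2 = {a, b, d, g}  B3 = {a, b, f, g}  B4 = {c, d, e, g}
Tree: B1–B2, B2–B3, B1–B4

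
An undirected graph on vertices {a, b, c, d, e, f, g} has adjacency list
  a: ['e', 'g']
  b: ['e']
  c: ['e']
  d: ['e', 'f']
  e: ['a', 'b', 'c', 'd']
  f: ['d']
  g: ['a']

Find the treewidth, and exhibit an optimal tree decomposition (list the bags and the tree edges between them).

Treewidth 1.
Bags: B1 = {b, e}  B2 = {a, e}  B3 = {d, e}  B4 = {d, f}  B5 = {a, g}  B6 = {c, e}
Tree: B1–B2, B1–B3, B3–B4, B2–B5, B1–B6

Every bag has size at most 2, so the width is 2 − 1 = 1 and tw(G) ≤ 1. Since G has at least one edge (e.g. b–e), it is not an edgeless graph, so tw(G) ≥ 1. Combining the bounds, tw(G) = 1.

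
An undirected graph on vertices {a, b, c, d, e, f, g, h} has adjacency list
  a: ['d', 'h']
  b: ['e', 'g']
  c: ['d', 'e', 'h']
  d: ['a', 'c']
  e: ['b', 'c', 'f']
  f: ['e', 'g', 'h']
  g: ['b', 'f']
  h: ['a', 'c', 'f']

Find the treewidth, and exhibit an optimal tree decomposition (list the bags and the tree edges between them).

The largest bag has 3 vertices, giving width 2; this decomposition certifies tw(G) ≤ 2. The edges b–g–f–e–b form a cycle, so G is not a tree and its treewidth is at least 2. Combining the bounds, tw(G) = 2.

Treewidth 2.
Bags: B1 = {b, e, g}  B2 = {e, f, g}  B3 = {c, e, f}  B4 = {c, f, h}  B5 = {c, d, h}  B6 = {a, d, h}
Tree: B1–B2, B2–B3, B3–B4, B4–B5, B5–B6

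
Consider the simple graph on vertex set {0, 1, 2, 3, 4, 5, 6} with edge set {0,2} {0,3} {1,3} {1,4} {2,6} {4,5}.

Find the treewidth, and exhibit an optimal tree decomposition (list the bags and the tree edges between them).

Treewidth 1.
One such decomposition:
Bags: B1 = {4, 5}  B2 = {1, 4}  B3 = {1, 3}  B4 = {0, 3}  B5 = {0, 2}  B6 = {2, 6}
Tree: B1–B2, B2–B3, B3–B4, B4–B5, B5–B6

Every bag has size at most 2, so the width is 2 − 1 = 1 and tw(G) ≤ 1. Since G has at least one edge (e.g. 5–4), it is not an edgeless graph, so tw(G) ≥ 1. Hence tw(G) = 1 exactly.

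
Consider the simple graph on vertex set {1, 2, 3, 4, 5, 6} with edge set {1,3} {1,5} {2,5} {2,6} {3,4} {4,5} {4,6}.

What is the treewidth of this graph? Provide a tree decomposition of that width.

Every bag has size at most 3, so the width is 3 − 1 = 2 and tw(G) ≤ 2. Since 3–1–5–4–3 is a cycle in G, G is not acyclic. Forests are exactly the graphs of treewidth ≤ 1, so tw(G) ≥ 2. Hence tw(G) = 2 exactly.

Treewidth 2.
Bags: B1 = {1, 3, 4}  B2 = {1, 4, 5}  B3 = {4, 5, 6}  B4 = {2, 5, 6}
Tree: B1–B2, B2–B3, B3–B4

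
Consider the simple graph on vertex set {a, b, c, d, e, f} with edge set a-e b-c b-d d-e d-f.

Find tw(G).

1

A width-1 tree decomposition is:
Bags: B1 = {d, f}  B2 = {b, d}  B3 = {b, c}  B4 = {d, e}  B5 = {a, e}
Tree: B1–B2, B2–B3, B2–B4, B4–B5
Each bag holds 2 vertices, so the decomposition has width 1, which upper-bounds the treewidth. Any graph with an edge has treewidth ≥ 1, and G has the edge d–f. The upper and lower bounds meet at 1, so that is the treewidth.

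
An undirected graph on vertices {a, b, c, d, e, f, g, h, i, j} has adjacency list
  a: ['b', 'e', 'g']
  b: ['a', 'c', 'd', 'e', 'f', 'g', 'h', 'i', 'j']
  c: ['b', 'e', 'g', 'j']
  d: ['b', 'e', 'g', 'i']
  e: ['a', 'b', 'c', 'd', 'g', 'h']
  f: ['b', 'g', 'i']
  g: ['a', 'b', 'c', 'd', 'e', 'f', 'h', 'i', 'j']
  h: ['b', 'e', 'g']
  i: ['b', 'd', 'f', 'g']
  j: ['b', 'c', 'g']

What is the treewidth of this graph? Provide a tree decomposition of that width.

Each bag holds 4 vertices, so the decomposition has width 3, which upper-bounds the treewidth. For the lower bound, the 4 vertices {b, c, g, j} are pairwise adjacent, and any tree decomposition puts a clique entirely inside one bag — forcing width ≥ 3. Hence tw(G) = 3 exactly.

Treewidth 3.
One optimal decomposition is:
Bags: B1 = {b, d, e, g}  B2 = {b, e, g, h}  B3 = {b, d, g, i}  B4 = {b, c, e, g}  B5 = {b, f, g, i}  B6 = {b, c, g, j}  B7 = {a, b, e, g}
Tree: B1–B2, B1–B3, B1–B4, B3–B5, B4–B6, B4–B7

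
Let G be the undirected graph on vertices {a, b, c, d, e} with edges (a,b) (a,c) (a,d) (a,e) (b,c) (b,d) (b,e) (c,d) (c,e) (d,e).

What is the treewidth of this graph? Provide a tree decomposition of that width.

Treewidth 4.
One such decomposition:
Bags: B1 = {a, b, c, d, e}
Tree: (single bag)

A single bag containing all 5 vertices is trivially a valid decomposition of width 4. For the lower bound, the 5 vertices {a, b, c, d, e} are pairwise adjacent, and any tree decomposition puts a clique entirely inside one bag — forcing width ≥ 4. Therefore the treewidth is 4.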